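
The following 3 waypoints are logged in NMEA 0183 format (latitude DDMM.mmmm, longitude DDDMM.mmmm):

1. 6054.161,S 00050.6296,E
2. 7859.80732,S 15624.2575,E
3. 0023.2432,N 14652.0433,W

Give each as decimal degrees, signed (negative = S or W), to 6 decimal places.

1. -60.902683, 0.843827
2. -78.996789, 156.404292
3. 0.387387, -146.867388

Point 1:
  Lat: split at 2 digits → 60° and 54.161′; 60 + 54.161/60 = 60.9026833
  S ⇒ negate
  λ: degrees = first 3 digits = 0, minutes = 50.6296; 0 + 50.6296/60 = 0.8438267
  E ⇒ keep positive
Point 2:
  Latitude: degrees = first 2 digits = 78, minutes = 59.80732; 78 + 59.80732/60 = 78.9967887
  hemisphere S, so the sign is −
  Longitude: degrees = first 3 digits = 156, minutes = 24.2575; 156 + 24.2575/60 = 156.4042917
  E → positive
Point 3:
  Lat: degrees = first 2 digits = 0, minutes = 23.2432; 0 + 23.2432/60 = 0.3873867
  N → positive
  λ: degrees = first 3 digits = 146, minutes = 52.0433; 146 + 52.0433/60 = 146.8673883
  hemisphere W, so the sign is −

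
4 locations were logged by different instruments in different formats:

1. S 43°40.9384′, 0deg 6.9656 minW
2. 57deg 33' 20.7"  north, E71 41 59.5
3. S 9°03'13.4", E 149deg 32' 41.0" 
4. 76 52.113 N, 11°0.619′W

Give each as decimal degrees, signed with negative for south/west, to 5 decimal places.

Point 1:
  Latitude: 40.9384′ = 0.682307°; total 43.682307
  hemisphere S, so the sign is −
  λ: 0 + 6.9656/60 = 0.116093
  W ⇒ negate
Point 2:
  Lat: 57° + 33/60 + 20.7/3600 = 57 + 0.550000 + 0.005750 = 57.555750
  N → positive
  λ: 41′ + 59.5″ = 41.99167′; 71 + 41.99167/60 = 71.699861
  E → positive
Point 3:
  Latitude: 9 + 3/60 + 13.4/3600 = 9.053722
  hemisphere S, so the sign is −
  Longitude: 32′ + 41″ = 32.68333′; 149 + 32.68333/60 = 149.544722
  E → positive
Point 4:
  Latitude: 52.113′ = 0.868550°; total 76.868550
  N → positive
  λ: 0.619′ = 0.010317°; total 11.010317
  W ⇒ negate

1. -43.68231, -0.11609
2. 57.55575, 71.69986
3. -9.05372, 149.54472
4. 76.86855, -11.01032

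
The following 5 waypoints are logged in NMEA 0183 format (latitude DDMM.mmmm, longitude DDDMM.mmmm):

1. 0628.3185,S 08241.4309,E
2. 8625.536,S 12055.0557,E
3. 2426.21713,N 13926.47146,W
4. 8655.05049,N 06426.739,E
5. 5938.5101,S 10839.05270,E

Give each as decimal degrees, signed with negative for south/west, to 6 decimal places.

Point 1:
  Latitude: split at 2 digits → 06° and 28.3185′; 6 + 28.3185/60 = 6.4719750
  hemisphere S, so the sign is −
  λ: degrees = first 3 digits = 82, minutes = 41.4309; 82 + 41.4309/60 = 82.6905150
  E → positive
Point 2:
  Latitude: degrees = first 2 digits = 86, minutes = 25.536; 86 + 25.536/60 = 86.4256000
  hemisphere S, so the sign is −
  λ: split at 3 digits → 120° and 55.0557′; 120 + 55.0557/60 = 120.9175950
  E → positive
Point 3:
  φ: degrees = first 2 digits = 24, minutes = 26.21713; 24 + 26.21713/60 = 24.4369522
  N → positive
  Lon: split at 3 digits → 139° and 26.47146′; 139 + 26.47146/60 = 139.4411910
  hemisphere W, so the sign is −
Point 4:
  Latitude: split at 2 digits → 86° and 55.05049′; 86 + 55.05049/60 = 86.9175082
  N ⇒ keep positive
  Longitude: split at 3 digits → 064° and 26.739′; 64 + 26.739/60 = 64.4456500
  E ⇒ keep positive
Point 5:
  Lat: degrees = first 2 digits = 59, minutes = 38.5101; 59 + 38.5101/60 = 59.6418350
  hemisphere S, so the sign is −
  Lon: degrees = first 3 digits = 108, minutes = 39.0527; 108 + 39.0527/60 = 108.6508783
  E ⇒ keep positive

1. -6.471975, 82.690515
2. -86.425600, 120.917595
3. 24.436952, -139.441191
4. 86.917508, 64.445650
5. -59.641835, 108.650878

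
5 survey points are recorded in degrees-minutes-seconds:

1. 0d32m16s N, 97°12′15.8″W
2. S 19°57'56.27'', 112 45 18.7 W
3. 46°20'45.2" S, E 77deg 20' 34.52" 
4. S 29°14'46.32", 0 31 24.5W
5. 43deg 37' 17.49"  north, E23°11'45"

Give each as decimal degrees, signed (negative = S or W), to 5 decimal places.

1. 0.53778, -97.20439
2. -19.96563, -112.75519
3. -46.34589, 77.34292
4. -29.24620, -0.52347
5. 43.62153, 23.19583

Point 1:
  Lat: 0° + 32/60 + 16/3600 = 0 + 0.533333 + 0.004444 = 0.537778
  N ⇒ keep positive
  λ: 12′ + 15.8″ = 12.26333′; 97 + 12.26333/60 = 97.204389
  W → negative
Point 2:
  Latitude: 57′ + 56.27″ = 57.93783′; 19 + 57.93783/60 = 19.965631
  S → negative
  Lon: 45′ + 18.7″ = 45.31167′; 112 + 45.31167/60 = 112.755194
  hemisphere W, so the sign is −
Point 3:
  Lat: 20′ + 45.2″ = 20.75333′; 46 + 20.75333/60 = 46.345889
  S ⇒ negate
  Lon: 77 + 20/60 + 34.52/3600 = 77.342922
  E → positive
Point 4:
  Latitude: 14′ + 46.32″ = 14.77200′; 29 + 14.77200/60 = 29.246200
  hemisphere S, so the sign is −
  λ: 0° + 31/60 + 24.5/3600 = 0 + 0.516667 + 0.006806 = 0.523472
  hemisphere W, so the sign is −
Point 5:
  φ: 43° + 37/60 + 17.49/3600 = 43 + 0.616667 + 0.004858 = 43.621525
  N ⇒ keep positive
  λ: 11′ + 45″ = 11.75000′; 23 + 11.75000/60 = 23.195833
  E ⇒ keep positive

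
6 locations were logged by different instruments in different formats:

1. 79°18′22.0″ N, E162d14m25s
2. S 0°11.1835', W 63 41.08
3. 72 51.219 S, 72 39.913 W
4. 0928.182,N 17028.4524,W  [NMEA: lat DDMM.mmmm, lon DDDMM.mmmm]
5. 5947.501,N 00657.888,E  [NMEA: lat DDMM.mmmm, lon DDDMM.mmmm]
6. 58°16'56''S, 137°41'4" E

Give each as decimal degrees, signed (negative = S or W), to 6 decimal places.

Point 1:
  Latitude: 79° + 18/60 + 22/3600 = 79 + 0.300000 + 0.006111 = 79.3061111
  N → positive
  λ: 14′ + 25″ = 14.41667′; 162 + 14.41667/60 = 162.2402778
  E → positive
Point 2:
  φ: 11.1835′ = 0.186392°; total 0.1863917
  S ⇒ negate
  λ: 63 + 41.08/60 = 63.6846667
  W → negative
Point 3:
  φ: 72 + 51.219/60 = 72.8536500
  S → negative
  Lon: 72 + 39.913/60 = 72.6652167
  W ⇒ negate
Point 4:
  Latitude: degrees = first 2 digits = 9, minutes = 28.182; 9 + 28.182/60 = 9.4697000
  N → positive
  Longitude: split at 3 digits → 170° and 28.4524′; 170 + 28.4524/60 = 170.4742067
  W → negative
Point 5:
  φ: degrees = first 2 digits = 59, minutes = 47.501; 59 + 47.501/60 = 59.7916833
  N → positive
  Lon: degrees = first 3 digits = 6, minutes = 57.888; 6 + 57.888/60 = 6.9648000
  E ⇒ keep positive
Point 6:
  φ: 58° + 16/60 + 56/3600 = 58 + 0.266667 + 0.015556 = 58.2822222
  S → negative
  λ: 137° + 41/60 + 4/3600 = 137 + 0.683333 + 0.001111 = 137.6844444
  E → positive

1. 79.306111, 162.240278
2. -0.186392, -63.684667
3. -72.853650, -72.665217
4. 9.469700, -170.474207
5. 59.791683, 6.964800
6. -58.282222, 137.684444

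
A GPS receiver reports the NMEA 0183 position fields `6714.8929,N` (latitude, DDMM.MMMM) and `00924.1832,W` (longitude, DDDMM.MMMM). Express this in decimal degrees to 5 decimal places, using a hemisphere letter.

67.24822° N, 9.40305° W

Latitude: split at 2 digits → 67° and 14.8929′; 67 + 14.8929/60 = 67.248215
Lon: degrees = first 3 digits = 9, minutes = 24.1832; 9 + 24.1832/60 = 9.403053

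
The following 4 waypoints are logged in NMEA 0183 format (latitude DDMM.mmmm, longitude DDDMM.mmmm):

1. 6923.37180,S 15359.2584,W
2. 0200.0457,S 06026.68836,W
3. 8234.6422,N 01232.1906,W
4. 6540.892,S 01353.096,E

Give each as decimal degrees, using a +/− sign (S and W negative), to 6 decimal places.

1. -69.389530, -153.987640
2. -2.000762, -60.444806
3. 82.577370, -12.536510
4. -65.681533, 13.884933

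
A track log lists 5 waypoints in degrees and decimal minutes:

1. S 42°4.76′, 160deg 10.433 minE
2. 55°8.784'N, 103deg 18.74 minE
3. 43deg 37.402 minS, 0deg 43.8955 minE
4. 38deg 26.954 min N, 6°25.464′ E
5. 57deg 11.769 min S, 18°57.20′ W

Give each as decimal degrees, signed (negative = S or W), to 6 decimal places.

Point 1:
  Lat: 4.76′ = 0.079333°; total 42.0793333
  S ⇒ negate
  Longitude: 160 + 10.433/60 = 160.1738833
  E ⇒ keep positive
Point 2:
  Lat: 8.784′ = 0.146400°; total 55.1464000
  N → positive
  Lon: 18.74′ = 0.312333°; total 103.3123333
  E ⇒ keep positive
Point 3:
  Lat: 37.402′ = 0.623367°; total 43.6233667
  hemisphere S, so the sign is −
  Longitude: 43.8955′ = 0.731592°; total 0.7315917
  E ⇒ keep positive
Point 4:
  φ: 26.954′ = 0.449233°; total 38.4492333
  N ⇒ keep positive
  Longitude: 25.464′ = 0.424400°; total 6.4244000
  E → positive
Point 5:
  φ: 57 + 11.769/60 = 57.1961500
  hemisphere S, so the sign is −
  λ: 18 + 57.2/60 = 18.9533333
  W → negative

1. -42.079333, 160.173883
2. 55.146400, 103.312333
3. -43.623367, 0.731592
4. 38.449233, 6.424400
5. -57.196150, -18.953333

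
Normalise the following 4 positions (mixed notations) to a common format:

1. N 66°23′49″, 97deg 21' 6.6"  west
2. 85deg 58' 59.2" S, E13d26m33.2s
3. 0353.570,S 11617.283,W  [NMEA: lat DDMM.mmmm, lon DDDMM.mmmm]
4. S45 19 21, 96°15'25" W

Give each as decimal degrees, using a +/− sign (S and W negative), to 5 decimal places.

Point 1:
  Lat: 66 + 23/60 + 49/3600 = 66.396944
  N → positive
  λ: 97 + 21/60 + 6.6/3600 = 97.351833
  W → negative
Point 2:
  Latitude: 58′ + 59.2″ = 58.98667′; 85 + 58.98667/60 = 85.983111
  hemisphere S, so the sign is −
  λ: 13° + 26/60 + 33.2/3600 = 13 + 0.433333 + 0.009222 = 13.442556
  E ⇒ keep positive
Point 3:
  Lat: degrees = first 2 digits = 3, minutes = 53.57; 3 + 53.57/60 = 3.892833
  S → negative
  λ: degrees = first 3 digits = 116, minutes = 17.283; 116 + 17.283/60 = 116.288050
  W ⇒ negate
Point 4:
  Latitude: 45 + 19/60 + 21/3600 = 45.322500
  S → negative
  λ: 96° + 15/60 + 25/3600 = 96 + 0.250000 + 0.006944 = 96.256944
  hemisphere W, so the sign is −

1. 66.39694, -97.35183
2. -85.98311, 13.44256
3. -3.89283, -116.28805
4. -45.32250, -96.25694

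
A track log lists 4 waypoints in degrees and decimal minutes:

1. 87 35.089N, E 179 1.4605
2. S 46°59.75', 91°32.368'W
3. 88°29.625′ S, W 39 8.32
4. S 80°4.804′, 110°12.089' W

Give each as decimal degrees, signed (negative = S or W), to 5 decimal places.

Point 1:
  φ: 35.089′ = 0.584817°; total 87.584817
  N → positive
  λ: 179 + 1.4605/60 = 179.024342
  E ⇒ keep positive
Point 2:
  Latitude: 46 + 59.75/60 = 46.995833
  S → negative
  λ: 91 + 32.368/60 = 91.539467
  hemisphere W, so the sign is −
Point 3:
  Latitude: 29.625′ = 0.493750°; total 88.493750
  S → negative
  Longitude: 39 + 8.32/60 = 39.138667
  hemisphere W, so the sign is −
Point 4:
  Latitude: 4.804′ = 0.080067°; total 80.080067
  S ⇒ negate
  λ: 110 + 12.089/60 = 110.201483
  W → negative

1. 87.58482, 179.02434
2. -46.99583, -91.53947
3. -88.49375, -39.13867
4. -80.08007, -110.20148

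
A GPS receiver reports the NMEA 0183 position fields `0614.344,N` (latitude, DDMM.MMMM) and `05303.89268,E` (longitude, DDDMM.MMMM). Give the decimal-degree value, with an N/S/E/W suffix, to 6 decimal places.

φ: degrees = first 2 digits = 6, minutes = 14.344; 6 + 14.344/60 = 6.2390667
Longitude: split at 3 digits → 053° and 3.89268′; 53 + 3.89268/60 = 53.0648780

6.239067° N, 53.064878° E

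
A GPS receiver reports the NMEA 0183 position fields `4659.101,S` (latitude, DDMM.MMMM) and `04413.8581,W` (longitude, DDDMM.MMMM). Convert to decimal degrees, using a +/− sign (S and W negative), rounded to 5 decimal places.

-46.98502, -44.23097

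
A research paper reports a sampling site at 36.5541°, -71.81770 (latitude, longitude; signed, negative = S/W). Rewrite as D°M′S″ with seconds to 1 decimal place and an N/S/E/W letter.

Latitude: 0.554100° → 33.24600′; 0.24600 × 60 = 14.760″
Longitude is negative → W; |value| = 71.817700
Longitude: 0.817700 × 60 = 49.06200′ → 49′, remainder × 60 = 3.720″

36°33′14.8″ N, 71°49′3.7″ W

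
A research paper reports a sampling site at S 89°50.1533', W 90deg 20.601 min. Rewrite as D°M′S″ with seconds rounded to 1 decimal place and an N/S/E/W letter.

89°50′9.2″ S, 90°20′36.1″ W

φ: 50.15330′ → 50′ and 0.15330 × 60 = 9.198″
λ: 20.60100′ → 20′ and 0.60100 × 60 = 36.060″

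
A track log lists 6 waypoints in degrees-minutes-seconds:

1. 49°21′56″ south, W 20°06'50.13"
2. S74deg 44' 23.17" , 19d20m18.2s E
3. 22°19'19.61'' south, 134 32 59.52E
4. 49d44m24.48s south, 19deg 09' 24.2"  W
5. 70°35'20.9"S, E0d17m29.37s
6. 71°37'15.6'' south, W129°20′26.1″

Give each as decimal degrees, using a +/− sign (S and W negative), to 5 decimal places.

1. -49.36556, -20.11393
2. -74.73977, 19.33839
3. -22.32211, 134.54987
4. -49.74013, -19.15672
5. -70.58914, 0.29149
6. -71.62100, -129.34058

Point 1:
  φ: 49° + 21/60 + 56/3600 = 49 + 0.350000 + 0.015556 = 49.365556
  S → negative
  Lon: 20° + 6/60 + 50.13/3600 = 20 + 0.100000 + 0.013925 = 20.113925
  W → negative
Point 2:
  Lat: 74° + 44/60 + 23.17/3600 = 74 + 0.733333 + 0.006436 = 74.739769
  hemisphere S, so the sign is −
  Lon: 20′ + 18.2″ = 20.30333′; 19 + 20.30333/60 = 19.338389
  E ⇒ keep positive
Point 3:
  Lat: 22 + 19/60 + 19.61/3600 = 22.322114
  hemisphere S, so the sign is −
  Longitude: 134° + 32/60 + 59.52/3600 = 134 + 0.533333 + 0.016533 = 134.549867
  E → positive
Point 4:
  Lat: 49° + 44/60 + 24.48/3600 = 49 + 0.733333 + 0.006800 = 49.740133
  S → negative
  Longitude: 19 + 9/60 + 24.2/3600 = 19.156722
  W → negative
Point 5:
  Lat: 35′ + 20.9″ = 35.34833′; 70 + 35.34833/60 = 70.589139
  hemisphere S, so the sign is −
  λ: 17′ + 29.37″ = 17.48950′; 0 + 17.48950/60 = 0.291492
  E → positive
Point 6:
  φ: 71 + 37/60 + 15.6/3600 = 71.621000
  hemisphere S, so the sign is −
  Longitude: 129 + 20/60 + 26.1/3600 = 129.340583
  W ⇒ negate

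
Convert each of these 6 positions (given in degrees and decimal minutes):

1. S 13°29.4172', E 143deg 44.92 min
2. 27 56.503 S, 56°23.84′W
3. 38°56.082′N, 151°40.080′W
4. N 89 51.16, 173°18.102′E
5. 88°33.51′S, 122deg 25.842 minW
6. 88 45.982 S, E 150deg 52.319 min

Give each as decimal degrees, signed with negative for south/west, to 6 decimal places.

Point 1:
  Lat: 29.4172′ = 0.490287°; total 13.4902867
  S → negative
  Lon: 44.92′ = 0.748667°; total 143.7486667
  E ⇒ keep positive
Point 2:
  Lat: 56.503′ = 0.941717°; total 27.9417167
  S ⇒ negate
  Longitude: 56 + 23.84/60 = 56.3973333
  hemisphere W, so the sign is −
Point 3:
  Latitude: 56.082′ = 0.934700°; total 38.9347000
  N ⇒ keep positive
  Lon: 151 + 40.08/60 = 151.6680000
  hemisphere W, so the sign is −
Point 4:
  Latitude: 51.16′ = 0.852667°; total 89.8526667
  N → positive
  λ: 173 + 18.102/60 = 173.3017000
  E ⇒ keep positive
Point 5:
  Latitude: 33.51′ = 0.558500°; total 88.5585000
  S → negative
  Longitude: 122 + 25.842/60 = 122.4307000
  W → negative
Point 6:
  φ: 88 + 45.982/60 = 88.7663667
  hemisphere S, so the sign is −
  λ: 150 + 52.319/60 = 150.8719833
  E ⇒ keep positive

1. -13.490287, 143.748667
2. -27.941717, -56.397333
3. 38.934700, -151.668000
4. 89.852667, 173.301700
5. -88.558500, -122.430700
6. -88.766367, 150.871983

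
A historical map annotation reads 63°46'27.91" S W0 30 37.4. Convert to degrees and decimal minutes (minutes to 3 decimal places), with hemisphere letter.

φ: seconds/60 = 0.46517; minutes = 46 + 0.46517 = 46.46517
Lon: 30 + 37.4/60 = 30.62333′

63° 46.465′ S, 0° 30.623′ W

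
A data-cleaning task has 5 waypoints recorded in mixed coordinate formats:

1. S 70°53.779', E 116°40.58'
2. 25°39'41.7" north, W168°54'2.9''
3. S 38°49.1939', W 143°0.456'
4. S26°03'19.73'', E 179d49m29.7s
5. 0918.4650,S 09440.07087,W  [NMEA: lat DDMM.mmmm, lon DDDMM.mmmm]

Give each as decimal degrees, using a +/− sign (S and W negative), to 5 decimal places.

Point 1:
  φ: 53.779′ = 0.896317°; total 70.896317
  S → negative
  Lon: 40.58′ = 0.676333°; total 116.676333
  E → positive
Point 2:
  φ: 39′ + 41.7″ = 39.69500′; 25 + 39.69500/60 = 25.661583
  N ⇒ keep positive
  Lon: 168 + 54/60 + 2.9/3600 = 168.900806
  W ⇒ negate
Point 3:
  Latitude: 49.1939′ = 0.819898°; total 38.819898
  hemisphere S, so the sign is −
  λ: 0.456′ = 0.007600°; total 143.007600
  W ⇒ negate
Point 4:
  φ: 3′ + 19.73″ = 3.32883′; 26 + 3.32883/60 = 26.055481
  hemisphere S, so the sign is −
  Lon: 49′ + 29.7″ = 49.49500′; 179 + 49.49500/60 = 179.824917
  E ⇒ keep positive
Point 5:
  φ: degrees = first 2 digits = 9, minutes = 18.465; 9 + 18.465/60 = 9.307750
  S ⇒ negate
  Longitude: split at 3 digits → 094° and 40.07087′; 94 + 40.07087/60 = 94.667848
  W → negative

1. -70.89632, 116.67633
2. 25.66158, -168.90081
3. -38.81990, -143.00760
4. -26.05548, 179.82492
5. -9.30775, -94.66785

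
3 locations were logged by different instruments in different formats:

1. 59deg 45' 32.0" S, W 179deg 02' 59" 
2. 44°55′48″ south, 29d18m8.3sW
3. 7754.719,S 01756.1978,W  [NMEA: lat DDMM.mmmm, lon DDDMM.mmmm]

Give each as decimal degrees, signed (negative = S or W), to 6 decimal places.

Point 1:
  Latitude: 45′ + 32″ = 45.53333′; 59 + 45.53333/60 = 59.7588889
  S → negative
  Lon: 179 + 2/60 + 59/3600 = 179.0497222
  W → negative
Point 2:
  Lat: 44 + 55/60 + 48/3600 = 44.9300000
  hemisphere S, so the sign is −
  Longitude: 29° + 18/60 + 8.3/3600 = 29 + 0.300000 + 0.002306 = 29.3023056
  W → negative
Point 3:
  Latitude: split at 2 digits → 77° and 54.719′; 77 + 54.719/60 = 77.9119833
  S ⇒ negate
  Lon: split at 3 digits → 017° and 56.1978′; 17 + 56.1978/60 = 17.9366300
  W → negative

1. -59.758889, -179.049722
2. -44.930000, -29.302306
3. -77.911983, -17.936630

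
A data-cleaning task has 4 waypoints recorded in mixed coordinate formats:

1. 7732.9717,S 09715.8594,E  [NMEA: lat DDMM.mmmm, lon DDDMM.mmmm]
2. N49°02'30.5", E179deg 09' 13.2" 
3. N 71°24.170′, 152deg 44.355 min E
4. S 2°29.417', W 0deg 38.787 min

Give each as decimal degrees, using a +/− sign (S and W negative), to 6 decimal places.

1. -77.549528, 97.264323
2. 49.041806, 179.153667
3. 71.402833, 152.739250
4. -2.490283, -0.646450

Point 1:
  Lat: degrees = first 2 digits = 77, minutes = 32.9717; 77 + 32.9717/60 = 77.5495283
  hemisphere S, so the sign is −
  λ: split at 3 digits → 097° and 15.8594′; 97 + 15.8594/60 = 97.2643233
  E ⇒ keep positive
Point 2:
  Lat: 49° + 2/60 + 30.5/3600 = 49 + 0.033333 + 0.008472 = 49.0418056
  N → positive
  Lon: 179 + 9/60 + 13.2/3600 = 179.1536667
  E ⇒ keep positive
Point 3:
  Lat: 24.17′ = 0.402833°; total 71.4028333
  N ⇒ keep positive
  Lon: 44.355′ = 0.739250°; total 152.7392500
  E ⇒ keep positive
Point 4:
  Latitude: 29.417′ = 0.490283°; total 2.4902833
  S → negative
  Lon: 38.787′ = 0.646450°; total 0.6464500
  W → negative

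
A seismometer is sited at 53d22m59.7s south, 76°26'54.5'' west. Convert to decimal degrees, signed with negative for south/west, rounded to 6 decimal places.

-53.383250, -76.448472

Lat: 22′ + 59.7″ = 22.99500′; 53 + 22.99500/60 = 53.3832500
S ⇒ negate
Longitude: 26′ + 54.5″ = 26.90833′; 76 + 26.90833/60 = 76.4484722
W → negative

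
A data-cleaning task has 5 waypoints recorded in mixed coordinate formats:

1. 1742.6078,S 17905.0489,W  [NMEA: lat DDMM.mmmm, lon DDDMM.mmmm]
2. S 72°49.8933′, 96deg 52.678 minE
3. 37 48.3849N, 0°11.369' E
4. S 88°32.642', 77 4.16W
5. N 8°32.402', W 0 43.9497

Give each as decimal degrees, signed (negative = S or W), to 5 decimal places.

Point 1:
  Latitude: split at 2 digits → 17° and 42.6078′; 17 + 42.6078/60 = 17.710130
  hemisphere S, so the sign is −
  λ: split at 3 digits → 179° and 5.0489′; 179 + 5.0489/60 = 179.084148
  W ⇒ negate
Point 2:
  φ: 72 + 49.8933/60 = 72.831555
  hemisphere S, so the sign is −
  λ: 96 + 52.678/60 = 96.877967
  E ⇒ keep positive
Point 3:
  Lat: 37 + 48.3849/60 = 37.806415
  N → positive
  λ: 11.369′ = 0.189483°; total 0.189483
  E ⇒ keep positive
Point 4:
  Lat: 32.642′ = 0.544033°; total 88.544033
  S ⇒ negate
  λ: 77 + 4.16/60 = 77.069333
  W ⇒ negate
Point 5:
  Latitude: 32.402′ = 0.540033°; total 8.540033
  N ⇒ keep positive
  λ: 43.9497′ = 0.732495°; total 0.732495
  W ⇒ negate

1. -17.71013, -179.08415
2. -72.83156, 96.87797
3. 37.80642, 0.18948
4. -88.54403, -77.06933
5. 8.54003, -0.73250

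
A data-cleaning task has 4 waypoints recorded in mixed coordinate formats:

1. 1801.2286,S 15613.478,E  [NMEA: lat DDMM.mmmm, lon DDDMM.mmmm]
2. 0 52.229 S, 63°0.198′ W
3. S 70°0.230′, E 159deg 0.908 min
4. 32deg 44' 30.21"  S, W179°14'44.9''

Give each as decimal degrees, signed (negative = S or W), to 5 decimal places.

Point 1:
  Latitude: split at 2 digits → 18° and 1.2286′; 18 + 1.2286/60 = 18.020477
  S ⇒ negate
  λ: degrees = first 3 digits = 156, minutes = 13.478; 156 + 13.478/60 = 156.224633
  E ⇒ keep positive
Point 2:
  φ: 52.229′ = 0.870483°; total 0.870483
  S → negative
  Longitude: 0.198′ = 0.003300°; total 63.003300
  W ⇒ negate
Point 3:
  φ: 70 + 0.23/60 = 70.003833
  S → negative
  λ: 0.908′ = 0.015133°; total 159.015133
  E → positive
Point 4:
  Lat: 32° + 44/60 + 30.21/3600 = 32 + 0.733333 + 0.008392 = 32.741725
  S ⇒ negate
  Lon: 14′ + 44.9″ = 14.74833′; 179 + 14.74833/60 = 179.245806
  hemisphere W, so the sign is −

1. -18.02048, 156.22463
2. -0.87048, -63.00330
3. -70.00383, 159.01513
4. -32.74173, -179.24581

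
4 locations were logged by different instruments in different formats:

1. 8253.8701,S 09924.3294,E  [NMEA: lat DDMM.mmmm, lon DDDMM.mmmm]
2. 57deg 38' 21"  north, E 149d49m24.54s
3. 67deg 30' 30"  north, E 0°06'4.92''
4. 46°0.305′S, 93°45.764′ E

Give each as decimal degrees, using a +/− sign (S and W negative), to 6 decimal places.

Point 1:
  Latitude: split at 2 digits → 82° and 53.8701′; 82 + 53.8701/60 = 82.8978350
  hemisphere S, so the sign is −
  Lon: degrees = first 3 digits = 99, minutes = 24.3294; 99 + 24.3294/60 = 99.4054900
  E → positive
Point 2:
  Latitude: 57 + 38/60 + 21/3600 = 57.6391667
  N ⇒ keep positive
  λ: 149° + 49/60 + 24.54/3600 = 149 + 0.816667 + 0.006817 = 149.8234833
  E → positive
Point 3:
  φ: 67 + 30/60 + 30/3600 = 67.5083333
  N → positive
  λ: 6′ + 4.92″ = 6.08200′; 0 + 6.08200/60 = 0.1013667
  E → positive
Point 4:
  φ: 46 + 0.305/60 = 46.0050833
  hemisphere S, so the sign is −
  λ: 93 + 45.764/60 = 93.7627333
  E → positive

1. -82.897835, 99.405490
2. 57.639167, 149.823483
3. 67.508333, 0.101367
4. -46.005083, 93.762733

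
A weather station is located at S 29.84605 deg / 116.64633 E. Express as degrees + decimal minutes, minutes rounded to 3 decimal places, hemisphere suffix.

29° 50.763′ S, 116° 38.780′ E

φ: fractional part 0.846050 → 50.76300 minutes
Longitude: fractional part 0.646330 → 38.77980 minutes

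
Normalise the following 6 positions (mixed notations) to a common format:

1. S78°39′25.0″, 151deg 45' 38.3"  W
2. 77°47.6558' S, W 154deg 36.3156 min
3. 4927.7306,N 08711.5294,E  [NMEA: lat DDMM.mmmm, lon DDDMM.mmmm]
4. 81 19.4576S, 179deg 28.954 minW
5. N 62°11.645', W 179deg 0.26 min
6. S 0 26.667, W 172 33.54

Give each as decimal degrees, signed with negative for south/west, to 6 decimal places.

Point 1:
  Latitude: 78 + 39/60 + 25/3600 = 78.6569444
  hemisphere S, so the sign is −
  Longitude: 151 + 45/60 + 38.3/3600 = 151.7606389
  W ⇒ negate
Point 2:
  φ: 47.6558′ = 0.794263°; total 77.7942633
  S ⇒ negate
  Lon: 36.3156′ = 0.605260°; total 154.6052600
  W ⇒ negate
Point 3:
  Latitude: degrees = first 2 digits = 49, minutes = 27.7306; 49 + 27.7306/60 = 49.4621767
  N → positive
  Lon: degrees = first 3 digits = 87, minutes = 11.5294; 87 + 11.5294/60 = 87.1921567
  E ⇒ keep positive
Point 4:
  Lat: 19.4576′ = 0.324293°; total 81.3242933
  S → negative
  λ: 179 + 28.954/60 = 179.4825667
  W ⇒ negate
Point 5:
  φ: 11.645′ = 0.194083°; total 62.1940833
  N → positive
  Longitude: 179 + 0.26/60 = 179.0043333
  W → negative
Point 6:
  φ: 0 + 26.667/60 = 0.4444500
  hemisphere S, so the sign is −
  Lon: 33.54′ = 0.559000°; total 172.5590000
  W ⇒ negate

1. -78.656944, -151.760639
2. -77.794263, -154.605260
3. 49.462177, 87.192157
4. -81.324293, -179.482567
5. 62.194083, -179.004333
6. -0.444450, -172.559000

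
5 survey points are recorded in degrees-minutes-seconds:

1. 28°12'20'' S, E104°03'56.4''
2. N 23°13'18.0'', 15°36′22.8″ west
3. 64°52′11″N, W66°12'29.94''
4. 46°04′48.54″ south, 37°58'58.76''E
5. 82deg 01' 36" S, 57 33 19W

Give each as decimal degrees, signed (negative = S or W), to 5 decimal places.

1. -28.20556, 104.06567
2. 23.22167, -15.60633
3. 64.86972, -66.20832
4. -46.08015, 37.98299
5. -82.02667, -57.55528

Point 1:
  φ: 28° + 12/60 + 20/3600 = 28 + 0.200000 + 0.005556 = 28.205556
  hemisphere S, so the sign is −
  λ: 104 + 3/60 + 56.4/3600 = 104.065667
  E → positive
Point 2:
  Latitude: 13′ + 18″ = 13.30000′; 23 + 13.30000/60 = 23.221667
  N → positive
  Lon: 15° + 36/60 + 22.8/3600 = 15 + 0.600000 + 0.006333 = 15.606333
  hemisphere W, so the sign is −
Point 3:
  φ: 52′ + 11″ = 52.18333′; 64 + 52.18333/60 = 64.869722
  N ⇒ keep positive
  λ: 66° + 12/60 + 29.94/3600 = 66 + 0.200000 + 0.008317 = 66.208317
  W → negative
Point 4:
  φ: 4′ + 48.54″ = 4.80900′; 46 + 4.80900/60 = 46.080150
  S ⇒ negate
  Longitude: 37 + 58/60 + 58.76/3600 = 37.982989
  E → positive
Point 5:
  Lat: 82° + 1/60 + 36/3600 = 82 + 0.016667 + 0.010000 = 82.026667
  hemisphere S, so the sign is −
  Lon: 57° + 33/60 + 19/3600 = 57 + 0.550000 + 0.005278 = 57.555278
  hemisphere W, so the sign is −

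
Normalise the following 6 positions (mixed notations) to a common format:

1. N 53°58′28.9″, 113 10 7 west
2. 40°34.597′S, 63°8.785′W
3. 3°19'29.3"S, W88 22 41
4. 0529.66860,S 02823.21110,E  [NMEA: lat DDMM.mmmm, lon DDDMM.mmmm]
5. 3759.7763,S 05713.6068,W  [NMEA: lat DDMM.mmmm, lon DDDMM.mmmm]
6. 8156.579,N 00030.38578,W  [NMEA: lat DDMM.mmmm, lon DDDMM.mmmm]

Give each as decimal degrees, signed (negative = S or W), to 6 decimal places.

Point 1:
  Latitude: 53° + 58/60 + 28.9/3600 = 53 + 0.966667 + 0.008028 = 53.9746944
  N ⇒ keep positive
  λ: 113° + 10/60 + 7/3600 = 113 + 0.166667 + 0.001944 = 113.1686111
  hemisphere W, so the sign is −
Point 2:
  φ: 40 + 34.597/60 = 40.5766167
  hemisphere S, so the sign is −
  Lon: 8.785′ = 0.146417°; total 63.1464167
  W → negative
Point 3:
  Lat: 3 + 19/60 + 29.3/3600 = 3.3248056
  S ⇒ negate
  Longitude: 88 + 22/60 + 41/3600 = 88.3780556
  W → negative
Point 4:
  Latitude: split at 2 digits → 05° and 29.6686′; 5 + 29.6686/60 = 5.4944767
  hemisphere S, so the sign is −
  λ: degrees = first 3 digits = 28, minutes = 23.2111; 28 + 23.2111/60 = 28.3868517
  E ⇒ keep positive
Point 5:
  φ: degrees = first 2 digits = 37, minutes = 59.7763; 37 + 59.7763/60 = 37.9962717
  S → negative
  λ: degrees = first 3 digits = 57, minutes = 13.6068; 57 + 13.6068/60 = 57.2267800
  hemisphere W, so the sign is −
Point 6:
  Lat: degrees = first 2 digits = 81, minutes = 56.579; 81 + 56.579/60 = 81.9429833
  N ⇒ keep positive
  Longitude: degrees = first 3 digits = 0, minutes = 30.38578; 0 + 30.38578/60 = 0.5064297
  W → negative

1. 53.974694, -113.168611
2. -40.576617, -63.146417
3. -3.324806, -88.378056
4. -5.494477, 28.386852
5. -37.996272, -57.226780
6. 81.942983, -0.506430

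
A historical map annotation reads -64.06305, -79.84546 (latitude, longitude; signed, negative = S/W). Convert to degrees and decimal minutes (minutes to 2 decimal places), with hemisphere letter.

64° 3.78′ S, 79° 50.73′ W

Latitude is negative → S; |value| = 64.063050
Latitude: minutes = (64.063050 − 64) × 60 = 3.7830
Longitude is negative → W; |value| = 79.845460
Lon: minutes = (79.845460 − 79) × 60 = 50.7276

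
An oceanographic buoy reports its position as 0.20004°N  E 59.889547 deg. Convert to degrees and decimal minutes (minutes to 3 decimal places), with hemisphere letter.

Latitude: minutes = (0.200040 − 0) × 60 = 12.00240
λ: 59° + 0.889547 × 60 = 59° 53.37282′

0° 12.002′ N, 59° 53.373′ E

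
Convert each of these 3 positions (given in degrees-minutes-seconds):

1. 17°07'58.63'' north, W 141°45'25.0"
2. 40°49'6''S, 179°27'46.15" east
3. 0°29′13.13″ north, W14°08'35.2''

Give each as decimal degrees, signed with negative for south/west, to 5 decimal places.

1. 17.13295, -141.75694
2. -40.81833, 179.46282
3. 0.48698, -14.14311

Point 1:
  Lat: 17 + 7/60 + 58.63/3600 = 17.132953
  N → positive
  Longitude: 141 + 45/60 + 25/3600 = 141.756944
  hemisphere W, so the sign is −
Point 2:
  Lat: 49′ + 6″ = 49.10000′; 40 + 49.10000/60 = 40.818333
  S → negative
  Longitude: 179 + 27/60 + 46.15/3600 = 179.462819
  E ⇒ keep positive
Point 3:
  φ: 0° + 29/60 + 13.13/3600 = 0 + 0.483333 + 0.003647 = 0.486981
  N ⇒ keep positive
  λ: 14° + 8/60 + 35.2/3600 = 14 + 0.133333 + 0.009778 = 14.143111
  W → negative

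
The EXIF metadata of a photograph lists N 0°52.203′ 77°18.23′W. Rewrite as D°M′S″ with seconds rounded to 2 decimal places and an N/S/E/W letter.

φ: fractional minutes 0.20300 × 60 = 12.1800″
Lon: 18.23000′ → 18′ and 0.23000 × 60 = 13.8000″

0°52′12.18″ N, 77°18′13.80″ W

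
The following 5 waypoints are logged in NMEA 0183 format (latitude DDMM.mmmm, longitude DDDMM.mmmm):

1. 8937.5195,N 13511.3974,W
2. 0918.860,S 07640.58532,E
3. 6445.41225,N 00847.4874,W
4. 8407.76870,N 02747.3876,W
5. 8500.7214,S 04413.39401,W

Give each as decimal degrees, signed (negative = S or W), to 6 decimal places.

Point 1:
  φ: degrees = first 2 digits = 89, minutes = 37.5195; 89 + 37.5195/60 = 89.6253250
  N ⇒ keep positive
  λ: split at 3 digits → 135° and 11.3974′; 135 + 11.3974/60 = 135.1899567
  W → negative
Point 2:
  Latitude: degrees = first 2 digits = 9, minutes = 18.86; 9 + 18.86/60 = 9.3143333
  S → negative
  Lon: degrees = first 3 digits = 76, minutes = 40.58532; 76 + 40.58532/60 = 76.6764220
  E → positive
Point 3:
  Lat: split at 2 digits → 64° and 45.41225′; 64 + 45.41225/60 = 64.7568708
  N → positive
  Lon: split at 3 digits → 008° and 47.4874′; 8 + 47.4874/60 = 8.7914567
  W ⇒ negate
Point 4:
  Latitude: split at 2 digits → 84° and 7.7687′; 84 + 7.7687/60 = 84.1294783
  N ⇒ keep positive
  λ: split at 3 digits → 027° and 47.3876′; 27 + 47.3876/60 = 27.7897933
  W → negative
Point 5:
  φ: degrees = first 2 digits = 85, minutes = 0.7214; 85 + 0.7214/60 = 85.0120233
  S → negative
  Lon: split at 3 digits → 044° and 13.39401′; 44 + 13.39401/60 = 44.2232335
  W ⇒ negate

1. 89.625325, -135.189957
2. -9.314333, 76.676422
3. 64.756871, -8.791457
4. 84.129478, -27.789793
5. -85.012023, -44.223234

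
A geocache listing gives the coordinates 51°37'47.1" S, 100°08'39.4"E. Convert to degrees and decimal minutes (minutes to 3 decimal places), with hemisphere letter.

51° 37.785′ S, 100° 8.657′ E

Latitude: seconds/60 = 0.78500; minutes = 37 + 0.78500 = 37.78500
λ: 8 + 39.4/60 = 8.65667′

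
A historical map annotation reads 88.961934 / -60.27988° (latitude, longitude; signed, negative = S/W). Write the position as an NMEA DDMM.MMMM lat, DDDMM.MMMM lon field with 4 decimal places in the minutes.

φ: fractional part 0.961934 → 57.716040 minutes
Longitude is negative → W; |value| = 60.279880
Longitude: 60° + 0.279880 × 60 = 60° 16.792800′

8857.7160,N / 06016.7928,W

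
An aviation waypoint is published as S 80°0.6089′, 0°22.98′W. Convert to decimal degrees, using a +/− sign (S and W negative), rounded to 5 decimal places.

-80.01015, -0.38300

Lat: 80 + 0.6089/60 = 80.010148
hemisphere S, so the sign is −
Lon: 22.98′ = 0.383000°; total 0.383000
W → negative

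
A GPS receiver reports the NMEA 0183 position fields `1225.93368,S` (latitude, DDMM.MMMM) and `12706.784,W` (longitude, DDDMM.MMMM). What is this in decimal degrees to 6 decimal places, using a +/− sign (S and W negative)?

-12.432228, -127.113067

Latitude: split at 2 digits → 12° and 25.93368′; 12 + 25.93368/60 = 12.4322280
hemisphere S, so the sign is −
λ: degrees = first 3 digits = 127, minutes = 6.784; 127 + 6.784/60 = 127.1130667
W → negative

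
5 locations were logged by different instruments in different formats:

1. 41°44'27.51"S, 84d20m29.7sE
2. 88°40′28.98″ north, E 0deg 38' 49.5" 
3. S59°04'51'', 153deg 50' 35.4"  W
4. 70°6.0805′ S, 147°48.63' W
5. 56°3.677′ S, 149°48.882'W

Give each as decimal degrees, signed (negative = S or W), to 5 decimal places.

Point 1:
  Lat: 41 + 44/60 + 27.51/3600 = 41.740975
  S → negative
  λ: 20′ + 29.7″ = 20.49500′; 84 + 20.49500/60 = 84.341583
  E → positive
Point 2:
  Lat: 88 + 40/60 + 28.98/3600 = 88.674717
  N ⇒ keep positive
  Longitude: 0 + 38/60 + 49.5/3600 = 0.647083
  E → positive
Point 3:
  Latitude: 4′ + 51″ = 4.85000′; 59 + 4.85000/60 = 59.080833
  hemisphere S, so the sign is −
  λ: 153 + 50/60 + 35.4/3600 = 153.843167
  hemisphere W, so the sign is −
Point 4:
  Lat: 6.0805′ = 0.101342°; total 70.101342
  S ⇒ negate
  Longitude: 48.63′ = 0.810500°; total 147.810500
  W ⇒ negate
Point 5:
  φ: 3.677′ = 0.061283°; total 56.061283
  hemisphere S, so the sign is −
  Longitude: 149 + 48.882/60 = 149.814700
  W ⇒ negate

1. -41.74098, 84.34158
2. 88.67472, 0.64708
3. -59.08083, -153.84317
4. -70.10134, -147.81050
5. -56.06128, -149.81470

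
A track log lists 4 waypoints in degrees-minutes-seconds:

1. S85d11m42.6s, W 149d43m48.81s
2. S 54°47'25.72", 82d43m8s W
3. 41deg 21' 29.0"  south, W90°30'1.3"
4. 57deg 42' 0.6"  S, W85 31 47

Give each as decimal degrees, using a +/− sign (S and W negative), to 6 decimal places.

Point 1:
  Lat: 85° + 11/60 + 42.6/3600 = 85 + 0.183333 + 0.011833 = 85.1951667
  S ⇒ negate
  Longitude: 43′ + 48.81″ = 43.81350′; 149 + 43.81350/60 = 149.7302250
  W → negative
Point 2:
  Latitude: 54 + 47/60 + 25.72/3600 = 54.7904778
  hemisphere S, so the sign is −
  Longitude: 43′ + 8″ = 43.13333′; 82 + 43.13333/60 = 82.7188889
  W ⇒ negate
Point 3:
  φ: 41° + 21/60 + 29/3600 = 41 + 0.350000 + 0.008056 = 41.3580556
  S → negative
  Lon: 90° + 30/60 + 1.3/3600 = 90 + 0.500000 + 0.000361 = 90.5003611
  W → negative
Point 4:
  Lat: 42′ + 0.6″ = 42.01000′; 57 + 42.01000/60 = 57.7001667
  S → negative
  λ: 85° + 31/60 + 47/3600 = 85 + 0.516667 + 0.013056 = 85.5297222
  W → negative

1. -85.195167, -149.730225
2. -54.790478, -82.718889
3. -41.358056, -90.500361
4. -57.700167, -85.529722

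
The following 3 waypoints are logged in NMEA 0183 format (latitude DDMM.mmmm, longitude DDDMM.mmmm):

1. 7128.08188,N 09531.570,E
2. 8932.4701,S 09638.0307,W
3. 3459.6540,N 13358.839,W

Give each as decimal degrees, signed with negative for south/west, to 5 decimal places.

1. 71.46803, 95.52617
2. -89.54117, -96.63385
3. 34.99423, -133.98065

Point 1:
  Latitude: split at 2 digits → 71° and 28.08188′; 71 + 28.08188/60 = 71.468031
  N → positive
  Longitude: degrees = first 3 digits = 95, minutes = 31.57; 95 + 31.57/60 = 95.526167
  E → positive
Point 2:
  φ: split at 2 digits → 89° and 32.4701′; 89 + 32.4701/60 = 89.541168
  S ⇒ negate
  Lon: split at 3 digits → 096° and 38.0307′; 96 + 38.0307/60 = 96.633845
  W → negative
Point 3:
  φ: degrees = first 2 digits = 34, minutes = 59.654; 34 + 59.654/60 = 34.994233
  N → positive
  Longitude: split at 3 digits → 133° and 58.839′; 133 + 58.839/60 = 133.980650
  hemisphere W, so the sign is −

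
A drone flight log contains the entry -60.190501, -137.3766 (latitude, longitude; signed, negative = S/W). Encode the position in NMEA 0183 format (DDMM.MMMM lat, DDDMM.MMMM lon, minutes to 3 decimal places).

Latitude is negative → S; |value| = 60.190501
φ: minutes = (60.190501 − 60) × 60 = 11.43006
Longitude is negative → W; |value| = 137.376600
λ: fractional part 0.376600 → 22.59600 minutes

6011.430,S / 13722.596,W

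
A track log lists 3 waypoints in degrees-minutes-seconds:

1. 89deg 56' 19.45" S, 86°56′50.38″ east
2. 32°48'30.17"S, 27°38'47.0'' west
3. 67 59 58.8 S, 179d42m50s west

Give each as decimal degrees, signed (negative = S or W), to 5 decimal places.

1. -89.93874, 86.94733
2. -32.80838, -27.64639
3. -67.99967, -179.71389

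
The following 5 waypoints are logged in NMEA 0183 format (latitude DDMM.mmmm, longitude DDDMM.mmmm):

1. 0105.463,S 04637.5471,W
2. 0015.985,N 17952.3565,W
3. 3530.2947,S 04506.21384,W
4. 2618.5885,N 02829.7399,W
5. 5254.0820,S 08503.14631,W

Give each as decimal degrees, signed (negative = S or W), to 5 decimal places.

Point 1:
  φ: split at 2 digits → 01° and 5.463′; 1 + 5.463/60 = 1.091050
  S → negative
  Lon: degrees = first 3 digits = 46, minutes = 37.5471; 46 + 37.5471/60 = 46.625785
  W → negative
Point 2:
  Lat: split at 2 digits → 00° and 15.985′; 0 + 15.985/60 = 0.266417
  N ⇒ keep positive
  λ: degrees = first 3 digits = 179, minutes = 52.3565; 179 + 52.3565/60 = 179.872608
  hemisphere W, so the sign is −
Point 3:
  Lat: split at 2 digits → 35° and 30.2947′; 35 + 30.2947/60 = 35.504912
  S ⇒ negate
  Longitude: split at 3 digits → 045° and 6.21384′; 45 + 6.21384/60 = 45.103564
  W → negative
Point 4:
  Latitude: split at 2 digits → 26° and 18.5885′; 26 + 18.5885/60 = 26.309808
  N → positive
  λ: degrees = first 3 digits = 28, minutes = 29.7399; 28 + 29.7399/60 = 28.495665
  W ⇒ negate
Point 5:
  φ: split at 2 digits → 52° and 54.082′; 52 + 54.082/60 = 52.901367
  S → negative
  Longitude: degrees = first 3 digits = 85, minutes = 3.14631; 85 + 3.14631/60 = 85.052439
  W → negative

1. -1.09105, -46.62579
2. 0.26642, -179.87261
3. -35.50491, -45.10356
4. 26.30981, -28.49567
5. -52.90137, -85.05244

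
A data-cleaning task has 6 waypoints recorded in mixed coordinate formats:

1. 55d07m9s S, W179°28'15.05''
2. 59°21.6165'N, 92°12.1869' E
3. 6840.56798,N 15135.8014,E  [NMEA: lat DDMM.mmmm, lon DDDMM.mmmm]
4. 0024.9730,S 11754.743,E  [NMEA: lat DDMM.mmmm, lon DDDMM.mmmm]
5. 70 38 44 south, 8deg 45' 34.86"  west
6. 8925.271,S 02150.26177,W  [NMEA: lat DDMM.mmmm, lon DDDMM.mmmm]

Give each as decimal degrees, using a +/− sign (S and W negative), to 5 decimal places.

1. -55.11917, -179.47085
2. 59.36028, 92.20312
3. 68.67613, 151.59669
4. -0.41622, 117.91238
5. -70.64556, -8.75968
6. -89.42118, -21.83770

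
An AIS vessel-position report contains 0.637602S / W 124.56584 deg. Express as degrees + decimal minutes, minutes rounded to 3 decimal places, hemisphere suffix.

Lat: fractional part 0.637602 → 38.25612 minutes
Longitude: minutes = (124.565840 − 124) × 60 = 33.95040

0° 38.256′ S, 124° 33.950′ W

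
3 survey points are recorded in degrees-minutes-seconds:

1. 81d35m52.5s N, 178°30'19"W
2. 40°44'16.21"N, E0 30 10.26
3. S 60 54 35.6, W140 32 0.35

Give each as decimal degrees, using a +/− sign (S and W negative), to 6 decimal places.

Point 1:
  φ: 81° + 35/60 + 52.5/3600 = 81 + 0.583333 + 0.014583 = 81.5979167
  N ⇒ keep positive
  Longitude: 30′ + 19″ = 30.31667′; 178 + 30.31667/60 = 178.5052778
  W ⇒ negate
Point 2:
  φ: 40 + 44/60 + 16.21/3600 = 40.7378361
  N → positive
  Longitude: 0° + 30/60 + 10.26/3600 = 0 + 0.500000 + 0.002850 = 0.5028500
  E ⇒ keep positive
Point 3:
  φ: 60 + 54/60 + 35.6/3600 = 60.9098889
  hemisphere S, so the sign is −
  Lon: 140° + 32/60 + 0.35/3600 = 140 + 0.533333 + 0.000097 = 140.5334306
  W → negative

1. 81.597917, -178.505278
2. 40.737836, 0.502850
3. -60.909889, -140.533431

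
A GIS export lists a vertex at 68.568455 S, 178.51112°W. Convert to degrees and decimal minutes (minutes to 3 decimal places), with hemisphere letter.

68° 34.107′ S, 178° 30.667′ W

φ: fractional part 0.568455 → 34.10730 minutes
λ: fractional part 0.511120 → 30.66720 minutes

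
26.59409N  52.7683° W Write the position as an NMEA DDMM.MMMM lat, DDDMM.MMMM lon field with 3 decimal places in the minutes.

2635.645,N / 05246.098,W

Latitude: fractional part 0.594090 → 35.64540 minutes
Longitude: 52° + 0.768300 × 60 = 52° 46.09800′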